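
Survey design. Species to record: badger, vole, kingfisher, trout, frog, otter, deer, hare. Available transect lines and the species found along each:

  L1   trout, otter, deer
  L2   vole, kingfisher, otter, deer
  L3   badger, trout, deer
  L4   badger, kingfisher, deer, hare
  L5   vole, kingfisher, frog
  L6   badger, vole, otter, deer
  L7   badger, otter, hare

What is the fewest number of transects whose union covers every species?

3

L1, L4, L5 together cover {badger, vole, kingfisher, trout, frog, otter, deer, hare} — every species.
No 2 of the 7 transects cover everything (all 21 pairs fall short), so 3 is minimum.
Greedy (largest uncovered first) would take L2, L3, L4, L5 — 4 transects — but 3 suffice.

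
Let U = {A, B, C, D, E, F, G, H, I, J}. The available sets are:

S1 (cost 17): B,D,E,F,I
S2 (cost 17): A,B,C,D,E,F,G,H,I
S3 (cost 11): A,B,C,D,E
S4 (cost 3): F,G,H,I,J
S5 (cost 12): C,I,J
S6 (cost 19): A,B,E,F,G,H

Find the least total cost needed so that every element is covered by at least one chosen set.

14

S3, S4 cover every element at cost 11 + 3 = 14.
Any cover uses at least 2 sets; among all covering selections none totals below 14.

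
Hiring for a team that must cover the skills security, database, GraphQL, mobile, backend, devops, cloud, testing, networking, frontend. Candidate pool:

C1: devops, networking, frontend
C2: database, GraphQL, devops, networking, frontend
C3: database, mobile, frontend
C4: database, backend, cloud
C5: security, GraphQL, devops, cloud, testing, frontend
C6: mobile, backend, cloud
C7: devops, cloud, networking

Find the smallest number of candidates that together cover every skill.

3

C2, C5, C6 together cover {security, database, GraphQL, mobile, backend, devops, cloud, testing, networking, frontend} — every skill.
No 2 of the 7 candidates cover everything (all 21 pairs fall short), so 3 is minimum.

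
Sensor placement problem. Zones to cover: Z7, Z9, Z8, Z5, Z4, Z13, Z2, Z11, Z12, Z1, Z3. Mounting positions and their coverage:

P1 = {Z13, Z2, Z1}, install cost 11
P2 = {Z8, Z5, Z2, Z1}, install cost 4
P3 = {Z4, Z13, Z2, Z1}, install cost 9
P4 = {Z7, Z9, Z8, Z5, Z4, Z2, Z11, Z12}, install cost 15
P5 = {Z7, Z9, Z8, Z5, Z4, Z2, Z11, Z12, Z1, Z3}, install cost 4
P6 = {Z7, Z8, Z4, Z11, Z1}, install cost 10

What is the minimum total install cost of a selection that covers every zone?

P3, P5 cover every zone at install cost 9 + 4 = 13.
Any cover uses at least 2 sensor positions; among all covering selections none totals below 13.

13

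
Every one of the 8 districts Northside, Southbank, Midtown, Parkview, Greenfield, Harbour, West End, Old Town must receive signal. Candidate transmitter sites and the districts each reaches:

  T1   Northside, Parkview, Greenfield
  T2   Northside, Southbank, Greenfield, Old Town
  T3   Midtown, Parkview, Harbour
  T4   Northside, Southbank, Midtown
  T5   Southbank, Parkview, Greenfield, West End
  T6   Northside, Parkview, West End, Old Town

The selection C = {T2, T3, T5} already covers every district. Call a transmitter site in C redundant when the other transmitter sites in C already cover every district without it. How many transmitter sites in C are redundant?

Drop T2: Northside, Old Town uncovered — not redundant.
Drop T3: Midtown, Harbour uncovered — not redundant.
Drop T5: West End uncovered — not redundant.
None of the transmitter sites in C is redundant.

0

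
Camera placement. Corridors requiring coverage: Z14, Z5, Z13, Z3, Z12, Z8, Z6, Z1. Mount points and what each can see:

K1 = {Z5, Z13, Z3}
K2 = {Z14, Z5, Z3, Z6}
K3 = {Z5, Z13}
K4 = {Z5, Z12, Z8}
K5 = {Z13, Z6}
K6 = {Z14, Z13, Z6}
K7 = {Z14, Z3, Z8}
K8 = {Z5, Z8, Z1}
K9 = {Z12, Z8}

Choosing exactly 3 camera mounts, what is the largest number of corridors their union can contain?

7

Choosing K1, K2, K4 covers {Z14, Z5, Z13, Z3, Z12, Z8, Z6} — 7 corridors.
No choice of 3 camera mounts does better; here Z1 is left uncovered.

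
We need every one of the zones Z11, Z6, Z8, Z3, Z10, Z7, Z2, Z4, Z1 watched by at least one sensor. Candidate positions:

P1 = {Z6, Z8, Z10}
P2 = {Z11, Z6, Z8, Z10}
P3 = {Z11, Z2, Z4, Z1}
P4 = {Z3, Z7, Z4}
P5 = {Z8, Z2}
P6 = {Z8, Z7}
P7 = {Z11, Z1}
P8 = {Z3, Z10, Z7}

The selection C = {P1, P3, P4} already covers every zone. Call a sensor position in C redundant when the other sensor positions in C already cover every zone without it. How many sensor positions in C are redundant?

Drop P1: Z6, Z8, Z10 uncovered — not redundant.
Drop P3: Z11, Z2, Z1 uncovered — not redundant.
Drop P4: Z3, Z7 uncovered — not redundant.
None of the sensor positions in C is redundant.

0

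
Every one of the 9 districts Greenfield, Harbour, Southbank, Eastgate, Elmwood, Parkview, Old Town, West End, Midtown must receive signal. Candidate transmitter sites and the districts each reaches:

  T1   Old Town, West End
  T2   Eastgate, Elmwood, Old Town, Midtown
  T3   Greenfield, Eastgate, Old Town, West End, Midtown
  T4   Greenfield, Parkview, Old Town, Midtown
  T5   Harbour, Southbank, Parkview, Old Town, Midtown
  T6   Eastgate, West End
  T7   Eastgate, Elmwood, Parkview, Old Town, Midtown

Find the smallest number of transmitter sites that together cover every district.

T2, T3, T5 together cover {Greenfield, Harbour, Southbank, Eastgate, Elmwood, Parkview, Old Town, West End, Midtown} — every district.
No 2 of the 7 transmitter sites cover everything (all 21 pairs fall short), so 3 is minimum.

3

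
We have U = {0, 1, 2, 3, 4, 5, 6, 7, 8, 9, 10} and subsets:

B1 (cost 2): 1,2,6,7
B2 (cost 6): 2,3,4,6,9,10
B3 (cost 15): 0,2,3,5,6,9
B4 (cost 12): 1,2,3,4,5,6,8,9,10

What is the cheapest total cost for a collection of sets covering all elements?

B1, B3, B4 cover every element at cost 2 + 15 + 12 = 29.
Any cover uses at least 3 sets; among all covering selections none totals below 29.
Greedy by coverage-per-cost would pick B1, B2, B4, B3 for 35 — worse than the optimum 29.

29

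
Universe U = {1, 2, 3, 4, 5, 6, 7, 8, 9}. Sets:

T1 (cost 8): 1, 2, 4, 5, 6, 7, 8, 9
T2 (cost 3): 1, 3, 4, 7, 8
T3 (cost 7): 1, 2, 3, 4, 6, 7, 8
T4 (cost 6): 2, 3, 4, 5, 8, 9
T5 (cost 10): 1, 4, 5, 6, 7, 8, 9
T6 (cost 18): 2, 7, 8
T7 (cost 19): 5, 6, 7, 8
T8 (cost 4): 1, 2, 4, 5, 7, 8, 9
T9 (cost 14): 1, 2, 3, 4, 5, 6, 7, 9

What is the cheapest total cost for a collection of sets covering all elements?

T1, T2 cover every element at cost 8 + 3 = 11.
Any cover uses at least 2 sets; among all covering selections none totals below 11.
Greedy by coverage-per-cost would pick T8, T2, T3 for 14 — worse than the optimum 11.

11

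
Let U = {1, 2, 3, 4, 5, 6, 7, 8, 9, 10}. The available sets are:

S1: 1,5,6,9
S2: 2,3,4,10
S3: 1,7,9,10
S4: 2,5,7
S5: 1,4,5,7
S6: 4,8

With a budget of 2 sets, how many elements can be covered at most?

8

Choosing S1, S2 covers {1, 2, 3, 4, 5, 6, 9, 10} — 8 elements.
No choice of 2 sets does better; here 7, 8 are left uncovered.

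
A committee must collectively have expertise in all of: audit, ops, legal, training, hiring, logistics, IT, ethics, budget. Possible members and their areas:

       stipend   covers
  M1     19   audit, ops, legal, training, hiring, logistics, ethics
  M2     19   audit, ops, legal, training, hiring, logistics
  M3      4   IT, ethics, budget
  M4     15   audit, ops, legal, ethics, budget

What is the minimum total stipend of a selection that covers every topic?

23

M1, M3 cover every topic at stipend 19 + 4 = 23.
Any cover uses at least 2 members; among all covering selections none totals below 23.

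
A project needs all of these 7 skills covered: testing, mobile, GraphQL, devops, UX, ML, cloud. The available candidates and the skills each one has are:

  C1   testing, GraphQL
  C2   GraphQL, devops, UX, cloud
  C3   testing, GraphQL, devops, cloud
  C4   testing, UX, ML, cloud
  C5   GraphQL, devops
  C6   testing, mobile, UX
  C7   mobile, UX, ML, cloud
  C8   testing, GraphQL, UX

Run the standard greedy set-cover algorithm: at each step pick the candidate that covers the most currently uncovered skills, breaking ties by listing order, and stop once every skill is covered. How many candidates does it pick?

Pick 1: C2 covers 4 new skills (GraphQL, devops, UX, cloud).
Pick 2: C4 covers 2 new skills (testing, ML).
Pick 3: C6 covers 1 new skills (mobile).
Greedy uses 3 candidates. (The true minimum is 2.)

3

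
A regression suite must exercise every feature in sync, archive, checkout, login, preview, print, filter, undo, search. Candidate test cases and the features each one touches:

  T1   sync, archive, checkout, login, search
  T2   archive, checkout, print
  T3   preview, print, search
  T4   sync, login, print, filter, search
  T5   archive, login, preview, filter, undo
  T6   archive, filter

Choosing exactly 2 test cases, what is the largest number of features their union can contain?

Choosing T1, T5 covers {sync, archive, checkout, login, preview, filter, undo, search} — 8 features.
No choice of 2 test cases does better; here print is left uncovered.

8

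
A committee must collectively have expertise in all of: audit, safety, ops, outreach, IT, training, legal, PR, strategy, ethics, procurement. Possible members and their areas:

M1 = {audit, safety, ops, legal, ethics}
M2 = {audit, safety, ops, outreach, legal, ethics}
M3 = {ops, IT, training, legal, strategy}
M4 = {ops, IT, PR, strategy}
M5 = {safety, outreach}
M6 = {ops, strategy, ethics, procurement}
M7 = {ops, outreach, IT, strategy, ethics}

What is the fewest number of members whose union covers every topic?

4

M2, M3, M4, M6 together cover {audit, safety, ops, outreach, IT, training, legal, PR, strategy, ethics, procurement} — every topic.
No 3 of the 7 members cover everything (all 35 triples fall short), so 4 is minimum.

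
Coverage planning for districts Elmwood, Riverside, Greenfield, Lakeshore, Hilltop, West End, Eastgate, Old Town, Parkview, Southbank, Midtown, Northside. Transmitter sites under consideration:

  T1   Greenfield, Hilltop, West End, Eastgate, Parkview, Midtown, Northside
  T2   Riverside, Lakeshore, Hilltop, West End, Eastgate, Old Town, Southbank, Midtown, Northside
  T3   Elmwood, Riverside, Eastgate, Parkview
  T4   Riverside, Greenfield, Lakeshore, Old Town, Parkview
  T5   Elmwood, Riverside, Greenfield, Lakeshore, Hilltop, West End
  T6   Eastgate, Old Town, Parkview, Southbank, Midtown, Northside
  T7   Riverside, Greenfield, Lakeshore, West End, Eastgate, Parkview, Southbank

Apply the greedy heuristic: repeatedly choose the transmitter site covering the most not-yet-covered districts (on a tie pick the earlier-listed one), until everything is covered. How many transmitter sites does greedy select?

Pick 1: T2 covers 9 new districts (Riverside, Lakeshore, Hilltop, West End, Eastgate, Old Town, Southbank, Midtown, Northside).
Pick 2: T1 covers 2 new districts (Greenfield, Parkview).
Pick 3: T3 covers 1 new districts (Elmwood).
Greedy uses 3 transmitter sites. (The true minimum is 2.)

3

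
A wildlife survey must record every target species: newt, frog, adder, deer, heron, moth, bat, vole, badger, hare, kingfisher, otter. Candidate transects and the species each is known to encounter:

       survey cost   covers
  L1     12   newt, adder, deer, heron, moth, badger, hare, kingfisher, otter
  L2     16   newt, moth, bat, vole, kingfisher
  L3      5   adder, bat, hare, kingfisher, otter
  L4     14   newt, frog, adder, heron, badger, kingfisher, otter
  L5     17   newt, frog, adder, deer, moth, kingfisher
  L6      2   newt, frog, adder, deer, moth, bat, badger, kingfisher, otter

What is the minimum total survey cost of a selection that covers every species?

30

L1, L2, L6 cover every species at survey cost 12 + 16 + 2 = 30.
Any cover uses at least 3 transects; among all covering selections none totals below 30.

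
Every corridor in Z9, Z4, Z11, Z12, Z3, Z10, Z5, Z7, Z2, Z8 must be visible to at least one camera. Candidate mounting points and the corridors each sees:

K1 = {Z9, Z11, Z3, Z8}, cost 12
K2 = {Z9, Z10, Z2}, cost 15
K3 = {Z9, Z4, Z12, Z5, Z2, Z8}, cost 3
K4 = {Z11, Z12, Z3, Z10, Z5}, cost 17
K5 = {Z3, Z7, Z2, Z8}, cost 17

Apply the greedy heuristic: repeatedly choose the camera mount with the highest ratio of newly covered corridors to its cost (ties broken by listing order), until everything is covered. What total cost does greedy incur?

37

Pick 1: K3 adds 6 new (Z9, Z4, Z12, Z5, Z2, Z8) at cost 3 (ratio 6/3).
Pick 2: K4 adds 3 new (Z11, Z3, Z10) at cost 17 (ratio 3/17).
Pick 3: K5 adds 1 new (Z7) at cost 17 (ratio 1/17).
Greedy total cost: 3 + 17 + 17 = 37.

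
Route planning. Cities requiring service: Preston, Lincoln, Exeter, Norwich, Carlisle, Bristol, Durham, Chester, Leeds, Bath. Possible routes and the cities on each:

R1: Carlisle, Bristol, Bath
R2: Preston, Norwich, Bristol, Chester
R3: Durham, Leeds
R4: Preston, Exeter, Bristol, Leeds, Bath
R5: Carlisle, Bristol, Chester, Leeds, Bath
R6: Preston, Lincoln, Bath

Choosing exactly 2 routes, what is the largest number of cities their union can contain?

Choosing R2, R4 covers {Preston, Exeter, Norwich, Bristol, Chester, Leeds, Bath} — 7 cities.
No choice of 2 routes does better; here Lincoln, Carlisle, Durham are left uncovered.

7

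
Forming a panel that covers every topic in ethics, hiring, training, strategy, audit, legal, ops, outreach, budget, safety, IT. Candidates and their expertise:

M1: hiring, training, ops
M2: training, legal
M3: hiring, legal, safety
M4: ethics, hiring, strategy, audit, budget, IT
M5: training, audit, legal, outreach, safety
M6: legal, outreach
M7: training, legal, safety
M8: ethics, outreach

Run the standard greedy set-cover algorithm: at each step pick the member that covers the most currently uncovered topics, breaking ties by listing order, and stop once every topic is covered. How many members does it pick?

Pick 1: M4 covers 6 new topics (ethics, hiring, strategy, audit, budget, IT).
Pick 2: M5 covers 4 new topics (training, legal, outreach, safety).
Pick 3: M1 covers 1 new topics (ops).
Greedy uses 3 members.

3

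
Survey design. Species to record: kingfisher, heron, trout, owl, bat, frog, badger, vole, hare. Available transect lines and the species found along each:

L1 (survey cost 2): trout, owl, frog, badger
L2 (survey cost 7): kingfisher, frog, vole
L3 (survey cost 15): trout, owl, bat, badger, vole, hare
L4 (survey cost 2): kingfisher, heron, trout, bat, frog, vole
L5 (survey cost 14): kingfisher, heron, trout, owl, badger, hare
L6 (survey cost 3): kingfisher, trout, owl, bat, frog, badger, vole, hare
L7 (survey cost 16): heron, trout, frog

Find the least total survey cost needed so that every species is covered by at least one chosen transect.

L4, L6 cover every species at survey cost 2 + 3 = 5.
Any cover uses at least 2 transects; among all covering selections none totals below 5.

5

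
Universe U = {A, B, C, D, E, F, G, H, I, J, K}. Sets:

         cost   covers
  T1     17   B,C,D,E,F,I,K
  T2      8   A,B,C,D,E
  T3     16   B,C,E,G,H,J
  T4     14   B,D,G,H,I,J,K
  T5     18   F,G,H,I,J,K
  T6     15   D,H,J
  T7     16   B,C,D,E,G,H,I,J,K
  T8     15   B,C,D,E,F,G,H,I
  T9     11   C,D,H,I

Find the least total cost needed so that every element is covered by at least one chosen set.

T2, T5 cover every element at cost 8 + 18 = 26.
Any cover uses at least 2 sets; among all covering selections none totals below 26.
Greedy by coverage-per-cost would pick T2, T4, T8 for 37 — worse than the optimum 26.

26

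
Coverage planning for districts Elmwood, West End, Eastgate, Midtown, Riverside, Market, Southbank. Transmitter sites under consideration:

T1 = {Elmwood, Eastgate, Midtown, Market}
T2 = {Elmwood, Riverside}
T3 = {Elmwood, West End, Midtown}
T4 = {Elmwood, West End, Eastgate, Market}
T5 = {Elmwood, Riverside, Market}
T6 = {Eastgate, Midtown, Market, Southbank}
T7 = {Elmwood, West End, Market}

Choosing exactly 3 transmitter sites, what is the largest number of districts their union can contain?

7

Choosing T2, T3, T6 covers {Elmwood, West End, Eastgate, Midtown, Riverside, Market, Southbank} — 7 districts.
That is all 7 districts.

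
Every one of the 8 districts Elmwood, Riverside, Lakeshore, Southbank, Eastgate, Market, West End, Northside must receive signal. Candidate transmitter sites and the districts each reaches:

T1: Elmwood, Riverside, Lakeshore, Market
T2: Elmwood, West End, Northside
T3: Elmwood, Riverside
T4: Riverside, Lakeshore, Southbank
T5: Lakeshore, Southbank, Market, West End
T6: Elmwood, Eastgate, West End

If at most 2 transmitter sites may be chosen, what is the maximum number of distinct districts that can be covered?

6

Choosing T1, T2 covers {Elmwood, Riverside, Lakeshore, Market, West End, Northside} — 6 districts.
No choice of 2 transmitter sites does better; here Southbank, Eastgate are left uncovered.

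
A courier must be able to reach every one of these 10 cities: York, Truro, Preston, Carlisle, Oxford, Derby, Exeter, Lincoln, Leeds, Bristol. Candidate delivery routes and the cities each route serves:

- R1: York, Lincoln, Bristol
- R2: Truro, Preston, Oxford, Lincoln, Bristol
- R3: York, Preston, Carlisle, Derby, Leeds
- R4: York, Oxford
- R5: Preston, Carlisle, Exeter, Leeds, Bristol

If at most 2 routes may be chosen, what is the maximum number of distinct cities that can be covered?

9

Choosing R2, R3 covers {York, Truro, Preston, Carlisle, Oxford, Derby, Lincoln, Leeds, Bristol} — 9 cities.
No choice of 2 routes does better; here Exeter is left uncovered.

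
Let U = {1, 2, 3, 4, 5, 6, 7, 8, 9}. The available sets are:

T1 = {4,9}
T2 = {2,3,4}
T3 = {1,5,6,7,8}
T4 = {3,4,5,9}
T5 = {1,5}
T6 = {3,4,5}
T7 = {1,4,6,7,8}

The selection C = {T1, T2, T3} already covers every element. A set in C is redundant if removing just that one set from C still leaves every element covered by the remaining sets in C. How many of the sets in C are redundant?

Drop T1: 9 uncovered — not redundant.
Drop T2: 2, 3 uncovered — not redundant.
Drop T3: 1, 5, 6, 7, … uncovered — not redundant.
None of the sets in C is redundant.

0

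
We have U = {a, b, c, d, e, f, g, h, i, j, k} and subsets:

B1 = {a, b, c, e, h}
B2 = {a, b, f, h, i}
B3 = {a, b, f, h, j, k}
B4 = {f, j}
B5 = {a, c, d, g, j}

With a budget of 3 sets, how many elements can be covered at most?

10

Choosing B1, B2, B5 covers {a, b, c, d, e, f, g, h, i, j} — 10 elements.
No choice of 3 sets does better; here k is left uncovered.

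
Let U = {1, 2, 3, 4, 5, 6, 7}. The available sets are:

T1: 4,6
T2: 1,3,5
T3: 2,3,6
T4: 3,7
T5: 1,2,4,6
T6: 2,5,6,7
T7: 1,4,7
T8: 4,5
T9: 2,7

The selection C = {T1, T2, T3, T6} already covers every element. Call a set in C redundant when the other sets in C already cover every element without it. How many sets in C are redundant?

1

Drop T1: 4 uncovered — not redundant.
Drop T2: 1 uncovered — not redundant.
Drop T3: the rest still cover every element — redundant.
Drop T6: 7 uncovered — not redundant.
1 redundant: T3.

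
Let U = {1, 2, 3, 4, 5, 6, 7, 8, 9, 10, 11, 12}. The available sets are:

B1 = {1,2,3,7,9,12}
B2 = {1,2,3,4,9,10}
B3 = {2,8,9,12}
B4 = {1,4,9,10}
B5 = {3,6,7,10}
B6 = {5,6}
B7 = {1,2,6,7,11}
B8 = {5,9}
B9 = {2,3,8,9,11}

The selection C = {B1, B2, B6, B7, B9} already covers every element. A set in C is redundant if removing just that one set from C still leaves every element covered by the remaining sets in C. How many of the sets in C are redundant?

Drop B1: 12 uncovered — not redundant.
Drop B2: 4, 10 uncovered — not redundant.
Drop B6: 5 uncovered — not redundant.
Drop B7: the rest still cover every element — redundant.
Drop B9: 8 uncovered — not redundant.
1 redundant: B7.

1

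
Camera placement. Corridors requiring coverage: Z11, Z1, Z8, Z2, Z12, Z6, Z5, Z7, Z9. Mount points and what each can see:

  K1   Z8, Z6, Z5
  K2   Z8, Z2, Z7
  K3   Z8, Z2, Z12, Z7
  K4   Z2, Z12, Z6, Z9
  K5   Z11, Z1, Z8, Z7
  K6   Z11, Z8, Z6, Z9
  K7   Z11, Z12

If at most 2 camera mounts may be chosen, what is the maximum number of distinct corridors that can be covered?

Choosing K4, K5 covers {Z11, Z1, Z8, Z2, Z12, Z6, Z7, Z9} — 8 corridors.
No choice of 2 camera mounts does better; here Z5 is left uncovered.

8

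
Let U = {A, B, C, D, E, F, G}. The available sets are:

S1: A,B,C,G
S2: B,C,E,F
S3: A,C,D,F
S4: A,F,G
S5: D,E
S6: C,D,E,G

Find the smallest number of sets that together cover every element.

3

S1, S2, S3 together cover {A, B, C, D, E, F, G} — every element.
No 2 of the 6 sets cover everything (all 15 pairs fall short), so 3 is minimum.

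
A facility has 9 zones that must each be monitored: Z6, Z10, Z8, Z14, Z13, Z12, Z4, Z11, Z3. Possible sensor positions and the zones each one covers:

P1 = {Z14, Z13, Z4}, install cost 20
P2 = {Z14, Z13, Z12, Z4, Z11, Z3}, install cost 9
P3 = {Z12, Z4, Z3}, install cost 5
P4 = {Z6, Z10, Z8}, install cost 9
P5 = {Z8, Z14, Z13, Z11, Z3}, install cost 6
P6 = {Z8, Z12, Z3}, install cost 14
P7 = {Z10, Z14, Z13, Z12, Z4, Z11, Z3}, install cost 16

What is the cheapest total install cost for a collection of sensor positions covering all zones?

18

P2, P4 cover every zone at install cost 9 + 9 = 18.
Any cover uses at least 2 sensor positions; among all covering selections none totals below 18.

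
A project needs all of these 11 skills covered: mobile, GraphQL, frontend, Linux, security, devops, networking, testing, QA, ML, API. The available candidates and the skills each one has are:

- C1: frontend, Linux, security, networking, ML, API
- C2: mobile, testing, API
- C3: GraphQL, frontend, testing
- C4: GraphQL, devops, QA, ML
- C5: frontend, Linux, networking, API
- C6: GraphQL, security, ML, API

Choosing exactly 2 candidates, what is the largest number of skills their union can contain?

9

Choosing C1, C4 covers {GraphQL, frontend, Linux, security, devops, networking, QA, ML, API} — 9 skills.
No choice of 2 candidates does better; here mobile, testing are left uncovered.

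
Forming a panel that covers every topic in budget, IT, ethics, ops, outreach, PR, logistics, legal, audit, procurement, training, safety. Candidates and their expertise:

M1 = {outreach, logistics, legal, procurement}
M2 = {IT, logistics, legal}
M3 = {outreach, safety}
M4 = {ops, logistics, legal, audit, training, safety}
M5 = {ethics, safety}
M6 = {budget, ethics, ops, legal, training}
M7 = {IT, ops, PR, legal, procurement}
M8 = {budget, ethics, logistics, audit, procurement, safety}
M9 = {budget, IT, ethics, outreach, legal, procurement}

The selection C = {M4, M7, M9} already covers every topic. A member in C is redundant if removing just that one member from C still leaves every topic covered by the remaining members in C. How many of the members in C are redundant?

0

Drop M4: logistics, audit, training, safety uncovered — not redundant.
Drop M7: PR uncovered — not redundant.
Drop M9: budget, ethics, outreach uncovered — not redundant.
None of the members in C is redundant.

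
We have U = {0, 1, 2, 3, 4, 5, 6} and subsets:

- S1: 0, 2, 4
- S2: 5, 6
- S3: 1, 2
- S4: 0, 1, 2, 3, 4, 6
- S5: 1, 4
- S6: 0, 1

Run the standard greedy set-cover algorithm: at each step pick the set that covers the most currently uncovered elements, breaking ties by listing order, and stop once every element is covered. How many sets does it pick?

2

Pick 1: S4 covers 6 new elements (0, 1, 2, 3, 4, 6).
Pick 2: S2 covers 1 new elements (5).
Greedy uses 2 sets.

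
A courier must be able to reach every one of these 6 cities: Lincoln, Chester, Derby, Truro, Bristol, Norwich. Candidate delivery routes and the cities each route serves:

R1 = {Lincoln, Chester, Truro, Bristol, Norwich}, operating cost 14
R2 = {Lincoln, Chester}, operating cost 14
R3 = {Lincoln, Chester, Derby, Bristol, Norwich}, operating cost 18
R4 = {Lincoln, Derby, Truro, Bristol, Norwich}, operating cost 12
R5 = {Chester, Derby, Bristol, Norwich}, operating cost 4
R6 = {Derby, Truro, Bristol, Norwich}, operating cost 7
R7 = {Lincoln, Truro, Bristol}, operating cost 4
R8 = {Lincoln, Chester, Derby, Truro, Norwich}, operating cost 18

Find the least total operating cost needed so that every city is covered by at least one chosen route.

8

R5, R7 cover every city at operating cost 4 + 4 = 8.
Any cover uses at least 2 routes; among all covering selections none totals below 8.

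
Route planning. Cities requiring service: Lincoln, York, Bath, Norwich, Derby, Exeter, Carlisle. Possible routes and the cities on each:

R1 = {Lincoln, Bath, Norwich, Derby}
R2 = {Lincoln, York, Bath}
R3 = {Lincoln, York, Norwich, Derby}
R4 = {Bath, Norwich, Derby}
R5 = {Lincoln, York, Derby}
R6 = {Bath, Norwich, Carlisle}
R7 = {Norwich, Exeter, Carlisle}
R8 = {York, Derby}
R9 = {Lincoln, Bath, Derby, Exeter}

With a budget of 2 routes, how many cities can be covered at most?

Choosing R1, R7 covers {Lincoln, Bath, Norwich, Derby, Exeter, Carlisle} — 6 cities.
No choice of 2 routes does better; here York is left uncovered.

6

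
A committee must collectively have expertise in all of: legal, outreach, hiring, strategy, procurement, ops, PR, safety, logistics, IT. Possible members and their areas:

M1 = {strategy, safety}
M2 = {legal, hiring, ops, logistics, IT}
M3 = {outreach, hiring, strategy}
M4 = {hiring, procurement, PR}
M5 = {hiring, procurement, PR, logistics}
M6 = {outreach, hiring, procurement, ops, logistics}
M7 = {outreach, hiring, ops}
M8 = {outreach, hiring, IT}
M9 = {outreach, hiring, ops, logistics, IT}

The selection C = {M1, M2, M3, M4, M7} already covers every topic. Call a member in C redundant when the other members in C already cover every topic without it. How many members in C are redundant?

Drop M1: safety uncovered — not redundant.
Drop M2: legal, logistics, IT uncovered — not redundant.
Drop M3: the rest still cover every topic — redundant.
Drop M4: procurement, PR uncovered — not redundant.
Drop M7: the rest still cover every topic — redundant.
2 redundant: M3, M7.

2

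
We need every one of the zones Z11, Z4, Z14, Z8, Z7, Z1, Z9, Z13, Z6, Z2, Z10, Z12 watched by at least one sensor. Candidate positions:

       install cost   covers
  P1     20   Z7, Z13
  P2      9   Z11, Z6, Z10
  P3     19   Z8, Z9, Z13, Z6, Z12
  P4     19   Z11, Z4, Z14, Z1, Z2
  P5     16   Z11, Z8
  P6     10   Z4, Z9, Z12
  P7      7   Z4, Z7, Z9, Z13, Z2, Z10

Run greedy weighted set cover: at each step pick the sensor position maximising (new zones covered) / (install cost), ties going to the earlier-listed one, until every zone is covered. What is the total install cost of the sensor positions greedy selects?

54

Pick 1: P7 adds 6 new (Z4, Z7, Z9, Z13, Z2, Z10) at install cost 7 (ratio 6/7).
Pick 2: P2 adds 2 new (Z11, Z6) at install cost 9 (ratio 2/9).
Pick 3: P3 adds 2 new (Z8, Z12) at install cost 19 (ratio 2/19).
Pick 4: P4 adds 2 new (Z14, Z1) at install cost 19 (ratio 2/19).
Greedy total install cost: 7 + 9 + 19 + 19 = 54. (The true optimum is 45, so greedy overshoots here.)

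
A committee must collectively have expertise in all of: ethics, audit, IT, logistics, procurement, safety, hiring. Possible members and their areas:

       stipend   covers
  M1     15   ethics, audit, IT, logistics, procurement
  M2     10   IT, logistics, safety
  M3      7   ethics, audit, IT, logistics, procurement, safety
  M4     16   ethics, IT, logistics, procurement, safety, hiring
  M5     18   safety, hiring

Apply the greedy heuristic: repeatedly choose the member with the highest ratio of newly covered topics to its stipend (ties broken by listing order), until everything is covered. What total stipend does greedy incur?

23

Pick 1: M3 adds 6 new (ethics, audit, IT, logistics, procurement, safety) at stipend 7 (ratio 6/7).
Pick 2: M4 adds 1 new (hiring) at stipend 16 (ratio 1/16).
Greedy total stipend: 7 + 16 = 23.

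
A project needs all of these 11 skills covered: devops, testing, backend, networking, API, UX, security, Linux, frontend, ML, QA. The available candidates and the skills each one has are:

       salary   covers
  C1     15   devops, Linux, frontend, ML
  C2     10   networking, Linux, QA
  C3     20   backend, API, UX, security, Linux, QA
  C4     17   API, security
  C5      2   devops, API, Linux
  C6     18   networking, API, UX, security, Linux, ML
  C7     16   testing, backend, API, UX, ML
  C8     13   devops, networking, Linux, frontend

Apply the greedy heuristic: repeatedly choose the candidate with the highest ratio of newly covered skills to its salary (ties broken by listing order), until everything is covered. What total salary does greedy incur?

58

Pick 1: C5 adds 3 new (devops, API, Linux) at salary 2 (ratio 3/2).
Pick 2: C7 adds 4 new (testing, backend, UX, ML) at salary 16 (ratio 4/16).
Pick 3: C2 adds 2 new (networking, QA) at salary 10 (ratio 2/10).
Pick 4: C8 adds 1 new (frontend) at salary 13 (ratio 1/13).
Pick 5: C4 adds 1 new (security) at salary 17 (ratio 1/17).
Greedy total salary: 2 + 16 + 10 + 13 + 17 = 58. (The true optimum is 49, so greedy overshoots here.)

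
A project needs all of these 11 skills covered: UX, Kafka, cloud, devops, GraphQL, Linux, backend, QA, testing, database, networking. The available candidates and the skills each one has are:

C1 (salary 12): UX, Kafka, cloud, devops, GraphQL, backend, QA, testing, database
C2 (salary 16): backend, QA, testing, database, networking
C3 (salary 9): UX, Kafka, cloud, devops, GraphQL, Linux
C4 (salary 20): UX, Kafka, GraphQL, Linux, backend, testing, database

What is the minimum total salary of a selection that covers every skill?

25

C2, C3 cover every skill at salary 16 + 9 = 25.
Any cover uses at least 2 candidates; among all covering selections none totals below 25.
Greedy by coverage-per-salary would pick C1, C3, C2 for 37 — worse than the optimum 25.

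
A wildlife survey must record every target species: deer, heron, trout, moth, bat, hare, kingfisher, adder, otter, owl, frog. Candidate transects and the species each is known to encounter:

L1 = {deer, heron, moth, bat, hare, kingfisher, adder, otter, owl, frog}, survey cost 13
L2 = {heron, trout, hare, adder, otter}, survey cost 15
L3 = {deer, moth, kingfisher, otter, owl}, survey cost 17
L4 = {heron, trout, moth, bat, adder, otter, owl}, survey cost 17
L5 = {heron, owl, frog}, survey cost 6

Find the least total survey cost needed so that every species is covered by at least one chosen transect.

L1, L2 cover every species at survey cost 13 + 15 = 28.
Any cover uses at least 2 transects; among all covering selections none totals below 28.

28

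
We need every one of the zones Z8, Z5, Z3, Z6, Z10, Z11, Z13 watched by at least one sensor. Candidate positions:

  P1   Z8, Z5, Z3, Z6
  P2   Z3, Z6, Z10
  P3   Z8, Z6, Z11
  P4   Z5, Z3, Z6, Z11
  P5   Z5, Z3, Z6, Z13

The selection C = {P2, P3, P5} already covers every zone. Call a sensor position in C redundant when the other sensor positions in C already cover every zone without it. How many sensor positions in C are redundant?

Drop P2: Z10 uncovered — not redundant.
Drop P3: Z8, Z11 uncovered — not redundant.
Drop P5: Z5, Z13 uncovered — not redundant.
None of the sensor positions in C is redundant.

0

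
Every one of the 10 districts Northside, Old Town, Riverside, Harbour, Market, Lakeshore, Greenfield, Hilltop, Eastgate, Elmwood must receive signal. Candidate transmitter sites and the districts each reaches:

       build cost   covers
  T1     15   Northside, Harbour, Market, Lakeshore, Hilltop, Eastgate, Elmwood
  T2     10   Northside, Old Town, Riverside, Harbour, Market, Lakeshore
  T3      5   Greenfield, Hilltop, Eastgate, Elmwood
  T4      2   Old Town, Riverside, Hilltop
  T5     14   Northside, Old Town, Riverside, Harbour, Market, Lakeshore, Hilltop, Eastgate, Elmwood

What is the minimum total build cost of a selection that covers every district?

15

T2, T3 cover every district at build cost 10 + 5 = 15.
Any cover uses at least 2 transmitter sites; among all covering selections none totals below 15.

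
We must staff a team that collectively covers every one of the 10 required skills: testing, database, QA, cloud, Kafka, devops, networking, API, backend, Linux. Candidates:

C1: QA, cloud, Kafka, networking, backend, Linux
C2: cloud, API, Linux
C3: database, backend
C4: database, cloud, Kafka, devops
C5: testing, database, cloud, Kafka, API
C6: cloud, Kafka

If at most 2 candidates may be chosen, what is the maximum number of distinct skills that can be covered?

9

Choosing C1, C5 covers {testing, database, QA, cloud, Kafka, networking, API, backend, Linux} — 9 skills.
No choice of 2 candidates does better; here devops is left uncovered.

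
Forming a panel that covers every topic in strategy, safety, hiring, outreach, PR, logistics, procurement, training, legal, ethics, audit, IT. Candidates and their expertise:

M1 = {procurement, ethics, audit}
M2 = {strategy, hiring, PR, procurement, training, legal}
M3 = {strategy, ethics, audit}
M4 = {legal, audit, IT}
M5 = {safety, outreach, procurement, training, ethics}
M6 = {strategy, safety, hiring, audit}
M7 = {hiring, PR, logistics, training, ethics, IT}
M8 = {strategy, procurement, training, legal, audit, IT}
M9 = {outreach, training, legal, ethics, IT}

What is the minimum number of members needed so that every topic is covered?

3

M5, M7, M8 together cover {strategy, safety, hiring, outreach, PR, logistics, procurement, training, legal, ethics, audit, IT} — every topic.
No 2 of the 9 members cover everything (all 36 pairs fall short), so 3 is minimum.
Greedy (largest uncovered first) would take M2, M5, M4, M7 — 4 members — but 3 suffice.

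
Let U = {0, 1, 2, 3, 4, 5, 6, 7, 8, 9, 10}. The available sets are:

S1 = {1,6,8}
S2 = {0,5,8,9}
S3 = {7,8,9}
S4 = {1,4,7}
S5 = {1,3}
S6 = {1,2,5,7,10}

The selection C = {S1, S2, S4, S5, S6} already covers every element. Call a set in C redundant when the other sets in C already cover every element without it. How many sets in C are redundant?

0

Drop S1: 6 uncovered — not redundant.
Drop S2: 0, 9 uncovered — not redundant.
Drop S4: 4 uncovered — not redundant.
Drop S5: 3 uncovered — not redundant.
Drop S6: 2, 10 uncovered — not redundant.
None of the sets in C is redundant.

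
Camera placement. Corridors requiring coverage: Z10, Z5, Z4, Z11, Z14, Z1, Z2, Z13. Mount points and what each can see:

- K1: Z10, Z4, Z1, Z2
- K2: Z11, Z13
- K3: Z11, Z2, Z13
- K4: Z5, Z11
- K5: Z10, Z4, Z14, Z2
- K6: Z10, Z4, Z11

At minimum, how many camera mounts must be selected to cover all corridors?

4

K1, K2, K4, K5 together cover {Z10, Z5, Z4, Z11, Z14, Z1, Z2, Z13} — every corridor.
No 3 of the 6 camera mounts cover everything (all 20 triples fall short), so 4 is minimum.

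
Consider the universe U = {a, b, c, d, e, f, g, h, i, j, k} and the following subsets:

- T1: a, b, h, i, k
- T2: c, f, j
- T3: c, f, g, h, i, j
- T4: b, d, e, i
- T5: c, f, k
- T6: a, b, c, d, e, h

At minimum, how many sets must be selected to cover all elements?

T1, T3, T4 together cover {a, b, c, d, e, f, g, h, i, j, k} — every element.
No 2 of the 6 sets cover everything (all 15 pairs fall short), so 3 is minimum.

3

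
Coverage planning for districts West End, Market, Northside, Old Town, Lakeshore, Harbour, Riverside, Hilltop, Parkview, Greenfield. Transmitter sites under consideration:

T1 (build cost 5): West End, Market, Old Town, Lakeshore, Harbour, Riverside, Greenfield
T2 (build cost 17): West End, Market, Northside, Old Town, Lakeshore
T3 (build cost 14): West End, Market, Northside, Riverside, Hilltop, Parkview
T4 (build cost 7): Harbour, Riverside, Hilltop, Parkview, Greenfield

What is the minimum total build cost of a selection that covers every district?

19

T1, T3 cover every district at build cost 5 + 14 = 19.
Any cover uses at least 2 transmitter sites; among all covering selections none totals below 19.
Greedy by coverage-per-build cost would pick T1, T4, T3 for 26 — worse than the optimum 19.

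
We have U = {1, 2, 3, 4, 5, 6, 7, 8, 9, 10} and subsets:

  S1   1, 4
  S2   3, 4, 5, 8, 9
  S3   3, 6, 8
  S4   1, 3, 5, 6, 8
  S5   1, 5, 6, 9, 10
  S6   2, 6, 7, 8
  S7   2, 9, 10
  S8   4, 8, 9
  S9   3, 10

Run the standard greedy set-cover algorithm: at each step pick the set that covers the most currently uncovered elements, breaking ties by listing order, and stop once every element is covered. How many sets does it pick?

Pick 1: S2 covers 5 new elements (3, 4, 5, 8, 9).
Pick 2: S5 covers 3 new elements (1, 6, 10).
Pick 3: S6 covers 2 new elements (2, 7).
Greedy uses 3 sets.

3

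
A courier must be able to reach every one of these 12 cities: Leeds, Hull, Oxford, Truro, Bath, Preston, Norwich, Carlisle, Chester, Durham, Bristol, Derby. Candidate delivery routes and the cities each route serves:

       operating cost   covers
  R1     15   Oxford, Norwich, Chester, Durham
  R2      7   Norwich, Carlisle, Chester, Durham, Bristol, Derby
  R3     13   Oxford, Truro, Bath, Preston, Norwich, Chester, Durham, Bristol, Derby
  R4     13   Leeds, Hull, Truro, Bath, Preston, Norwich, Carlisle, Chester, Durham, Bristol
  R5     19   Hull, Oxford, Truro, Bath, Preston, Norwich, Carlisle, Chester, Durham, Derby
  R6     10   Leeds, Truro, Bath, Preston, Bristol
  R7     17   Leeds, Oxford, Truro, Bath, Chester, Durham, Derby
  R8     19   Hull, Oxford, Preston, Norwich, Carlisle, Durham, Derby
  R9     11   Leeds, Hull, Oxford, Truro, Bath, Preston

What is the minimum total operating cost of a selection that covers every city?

R2, R9 cover every city at operating cost 7 + 11 = 18.
Any cover uses at least 2 routes; among all covering selections none totals below 18.

18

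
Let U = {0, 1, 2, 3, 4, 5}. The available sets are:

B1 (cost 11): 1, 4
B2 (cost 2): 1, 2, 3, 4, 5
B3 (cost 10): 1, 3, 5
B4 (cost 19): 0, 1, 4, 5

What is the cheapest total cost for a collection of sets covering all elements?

B2, B4 cover every element at cost 2 + 19 = 21.
Any cover uses at least 2 sets; among all covering selections none totals below 21.

21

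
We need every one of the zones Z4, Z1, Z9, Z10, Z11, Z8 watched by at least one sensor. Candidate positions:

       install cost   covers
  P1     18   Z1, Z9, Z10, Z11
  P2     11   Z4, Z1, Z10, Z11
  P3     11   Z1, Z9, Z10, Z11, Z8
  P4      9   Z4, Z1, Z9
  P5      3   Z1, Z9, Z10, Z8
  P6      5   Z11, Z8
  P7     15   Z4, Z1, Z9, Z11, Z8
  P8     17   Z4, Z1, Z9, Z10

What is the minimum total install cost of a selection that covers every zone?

P2, P5 cover every zone at install cost 11 + 3 = 14.
Any cover uses at least 2 sensor positions; among all covering selections none totals below 14.
Greedy by coverage-per-install cost would pick P5, P6, P4 for 17 — worse than the optimum 14.

14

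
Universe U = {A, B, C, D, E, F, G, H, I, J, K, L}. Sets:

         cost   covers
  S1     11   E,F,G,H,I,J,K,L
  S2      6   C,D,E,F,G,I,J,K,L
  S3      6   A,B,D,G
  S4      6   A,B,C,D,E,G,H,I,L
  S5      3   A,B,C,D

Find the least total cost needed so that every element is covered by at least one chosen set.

12

S2, S4 cover every element at cost 6 + 6 = 12.
Any cover uses at least 2 sets; among all covering selections none totals below 12.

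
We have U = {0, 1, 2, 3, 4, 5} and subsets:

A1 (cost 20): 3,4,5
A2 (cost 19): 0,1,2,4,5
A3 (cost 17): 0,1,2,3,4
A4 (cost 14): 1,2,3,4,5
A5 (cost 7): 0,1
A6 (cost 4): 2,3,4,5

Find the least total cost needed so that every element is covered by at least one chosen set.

A5, A6 cover every element at cost 7 + 4 = 11.
Any cover uses at least 2 sets; among all covering selections none totals below 11.

11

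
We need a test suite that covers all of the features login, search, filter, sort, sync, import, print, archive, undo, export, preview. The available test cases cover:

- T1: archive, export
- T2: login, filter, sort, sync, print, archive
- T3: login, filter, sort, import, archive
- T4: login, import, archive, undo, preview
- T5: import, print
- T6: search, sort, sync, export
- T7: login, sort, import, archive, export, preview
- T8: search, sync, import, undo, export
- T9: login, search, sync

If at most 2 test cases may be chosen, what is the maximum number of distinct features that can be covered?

10

Choosing T2, T8 covers {login, search, filter, sort, sync, import, print, archive, undo, export} — 10 features.
No choice of 2 test cases does better; here preview is left uncovered.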